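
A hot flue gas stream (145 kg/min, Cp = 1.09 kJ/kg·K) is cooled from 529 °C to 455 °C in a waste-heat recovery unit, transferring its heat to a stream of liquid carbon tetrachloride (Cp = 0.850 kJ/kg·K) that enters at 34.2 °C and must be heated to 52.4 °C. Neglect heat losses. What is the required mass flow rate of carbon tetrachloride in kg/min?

ṁ_c = 756 kg/min

Heat released by hot stream: Q = 145 × 1.09 × (529 − 455) = 11696 kJ/min
Energy balance on cold side (adiabatic exchanger): Q = ṁ_c·Cp_c·(T_c,out − T_c,in)
ṁ_c = 11696 / [0.850 × (52.4 − 34.2)] = 756.02 kg/min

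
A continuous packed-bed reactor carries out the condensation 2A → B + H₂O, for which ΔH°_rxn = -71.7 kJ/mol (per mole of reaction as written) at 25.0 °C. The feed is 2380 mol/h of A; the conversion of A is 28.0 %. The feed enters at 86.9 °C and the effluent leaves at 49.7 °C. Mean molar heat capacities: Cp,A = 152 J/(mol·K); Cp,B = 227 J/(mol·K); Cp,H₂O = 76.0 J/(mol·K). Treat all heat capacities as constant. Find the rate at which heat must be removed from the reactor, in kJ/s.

Extent of reaction ξ = 0.280 × 2380 / 2 = 333.2 mol/h
Reaction term: ξ·ΔH°_rxn = 333.2 × -71.7 = -23890 kJ/h
Sensible, feed 86.9→25 °C: -22393 kJ/h
Outlet flows (mol/h): A 1713.6, B 333.2, H₂O 333.2
Sensible, products 25→49.7 °C: 8927.2 kJ/h
Q = ΔH = -37356 kJ/h = -10.377 kW
Heat removed = 10.377 kJ/s

Q_out = 10.4 kJ/s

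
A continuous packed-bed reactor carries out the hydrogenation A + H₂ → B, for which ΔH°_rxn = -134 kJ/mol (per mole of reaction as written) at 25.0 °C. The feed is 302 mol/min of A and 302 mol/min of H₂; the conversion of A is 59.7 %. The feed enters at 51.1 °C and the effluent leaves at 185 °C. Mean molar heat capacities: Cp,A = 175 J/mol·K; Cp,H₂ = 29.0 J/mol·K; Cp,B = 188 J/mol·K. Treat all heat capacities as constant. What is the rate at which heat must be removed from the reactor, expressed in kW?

Extent of reaction ξ = 0.597 × 302 = 180.29 mol/min
Reaction term: ξ·ΔH°_rxn = 180.29 × -134 = -24159 kJ/min
Sensible, feed 51.1→25 °C: -1608 kJ/min
Outlet flows (mol/min): A 121.71, H₂ 121.71, B 180.29
Sensible, products 25→185 °C: 9395.7 kJ/min
Q = ΔH = -16372 kJ/min = -272.86 kW
Heat removed = 272.86 kW

Q_out = 273 kW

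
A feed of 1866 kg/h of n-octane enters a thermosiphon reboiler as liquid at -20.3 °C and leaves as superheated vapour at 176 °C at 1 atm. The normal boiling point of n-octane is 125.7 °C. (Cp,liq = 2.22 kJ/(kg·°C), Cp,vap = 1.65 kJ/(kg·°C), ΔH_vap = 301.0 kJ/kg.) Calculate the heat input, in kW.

liquid -20.3→125.7 °C: 324.12 kJ/kg
vaporisation at 125.7 °C: 301 kJ/kg
vapour 125.7→176 °C: 82.995 kJ/kg
Δh = 324.12 + 301 + 82.995 = 708.12 kJ/kg
Q = ṁ·Δh = 1866 kg/h × 708.12 kJ/kg = 1.3213e+06 kJ/h
|Q| = 367.04 kW

Q = 367 kW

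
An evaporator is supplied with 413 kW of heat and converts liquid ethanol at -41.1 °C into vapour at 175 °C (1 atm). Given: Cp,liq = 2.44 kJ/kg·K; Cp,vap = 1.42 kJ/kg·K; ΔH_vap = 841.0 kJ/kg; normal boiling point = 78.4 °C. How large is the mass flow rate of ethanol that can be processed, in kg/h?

ṁ = 1170 kg/h

Δh = 2.44×(78.4−-41.1) + 841.0 + 1.42×(175−78.4) = 1269.8 kJ/kg
Q = 413 kW = 413 kJ/s = 1.4868e+06 kJ/h
ṁ = Q/Δh = 1.4868e+06 / 1269.8 = 1170.9 kg/h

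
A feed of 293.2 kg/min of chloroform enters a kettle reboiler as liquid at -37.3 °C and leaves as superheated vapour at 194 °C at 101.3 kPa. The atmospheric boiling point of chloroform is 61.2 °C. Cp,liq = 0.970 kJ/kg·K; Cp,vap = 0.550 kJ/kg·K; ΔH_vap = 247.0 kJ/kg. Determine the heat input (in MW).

liquid -37.3→61.2 °C: 95.545 kJ/kg
vaporisation at 61.2 °C: 247 kJ/kg
vapour 61.2→194 °C: 73.04 kJ/kg
Δh = 95.545 + 247 + 73.04 = 415.59 kJ/kg
Q = ṁ·Δh = 293.2 kg/min × 415.59 kJ/kg = 121850 kJ/min
|Q| = 2030.8 kW = 2.0308 MW

Q = 2.03 MW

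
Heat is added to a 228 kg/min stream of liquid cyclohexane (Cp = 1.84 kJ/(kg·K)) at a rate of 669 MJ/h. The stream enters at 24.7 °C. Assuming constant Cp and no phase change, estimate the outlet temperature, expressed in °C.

Q = 669 MJ/h = 11150 kJ/min
ΔT = Q/(ṁ·Cp) = 11150/(228×1.84) = 26.578 K
T_out = 24.7 + 26.578 = 51.278 °C

T_out = 51.3 °C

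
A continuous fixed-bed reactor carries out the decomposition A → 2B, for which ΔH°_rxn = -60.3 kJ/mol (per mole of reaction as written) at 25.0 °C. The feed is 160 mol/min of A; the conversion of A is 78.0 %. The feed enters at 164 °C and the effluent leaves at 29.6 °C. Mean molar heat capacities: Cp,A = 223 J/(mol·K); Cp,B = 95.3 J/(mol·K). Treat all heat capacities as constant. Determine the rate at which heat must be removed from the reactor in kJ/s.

Q_out = 206 kJ/s

Extent of reaction ξ = 0.780 × 160 = 124.8 mol/min
Reaction term: ξ·ΔH°_rxn = 124.8 × -60.3 = -7525.4 kJ/min
Sensible, feed 164→25 °C: -4959.5 kJ/min
Outlet flows (mol/min): A 35.2, B 249.6
Sensible, products 25→29.6 °C: 145.53 kJ/min
Q = ΔH = -12339 kJ/min = -205.66 kW
Heat removed = 205.66 kJ/s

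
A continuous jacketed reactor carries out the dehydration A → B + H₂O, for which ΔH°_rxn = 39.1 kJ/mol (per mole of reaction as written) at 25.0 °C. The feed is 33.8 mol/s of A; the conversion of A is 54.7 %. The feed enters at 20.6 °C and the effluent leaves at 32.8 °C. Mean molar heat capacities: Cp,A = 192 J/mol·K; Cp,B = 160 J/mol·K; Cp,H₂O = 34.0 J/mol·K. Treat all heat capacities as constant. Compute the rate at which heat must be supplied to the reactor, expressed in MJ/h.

Extent of reaction ξ = 0.547 × 33.8 = 18.489 mol/s
Reaction term: ξ·ΔH°_rxn = 18.489 × 39.1 = 722.9 kJ/s
Sensible, feed 20.6→25 °C: 28.554 kJ/s
Outlet flows (mol/s): A 15.311, B 18.489, H₂O 18.489
Sensible, products 25→32.8 °C: 50.907 kJ/s
Q = ΔH = 802.37 kJ/s = 802.37 kW
Heat supplied = 2888.5 MJ/h

Q_in = 2890 MJ/h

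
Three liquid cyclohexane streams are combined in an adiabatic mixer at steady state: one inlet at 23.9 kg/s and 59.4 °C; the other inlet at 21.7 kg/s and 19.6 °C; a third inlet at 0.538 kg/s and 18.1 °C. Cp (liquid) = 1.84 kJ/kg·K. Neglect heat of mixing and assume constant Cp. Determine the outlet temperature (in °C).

No heat crosses the boundary, so H_out = H_in.
Σ ṁᵢCp,ᵢTᵢ = 23.9×1.84×59.4 + 21.7×1.84×19.6 + 0.538×1.84×18.1 = 3412.7
Σ ṁᵢCp,ᵢ = 23.9×1.84 + 21.7×1.84 + 0.538×1.84 = 84.894
T_out = 3412.7 / 84.894 = 40.199 °C

T_out = 40.2 °C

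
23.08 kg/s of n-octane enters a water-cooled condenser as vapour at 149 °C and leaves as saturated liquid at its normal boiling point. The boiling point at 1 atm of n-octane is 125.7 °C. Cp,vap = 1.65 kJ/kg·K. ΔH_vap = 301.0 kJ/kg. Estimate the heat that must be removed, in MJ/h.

vapour 149→125.7 °C: -38.445 kJ/kg
condensation at 125.7 °C: -301 kJ/kg
Δh = -38.445 + -301 = -339.44 kJ/kg
Q = ṁ·Δh = 23.08 kg/s × -339.44 kJ/kg = -7834.4 kJ/s
|Q| = 7834.4 kW = 28204 MJ/h

Q_c = 28200 MJ/h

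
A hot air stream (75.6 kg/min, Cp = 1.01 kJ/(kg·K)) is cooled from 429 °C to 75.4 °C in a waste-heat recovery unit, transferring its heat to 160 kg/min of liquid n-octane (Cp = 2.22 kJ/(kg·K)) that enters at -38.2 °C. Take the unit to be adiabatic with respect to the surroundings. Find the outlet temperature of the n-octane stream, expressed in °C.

T_c,out = 37.8 °C

Heat released by hot stream: Q = 75.6 × 1.01 × (429 − 75.4) = 26999 kJ/min
Energy balance on cold side (adiabatic exchanger): Q = ṁ_c·Cp_c·(T_c,out − T_c,in)
T_c,out = -38.2 + 26999/(160 × 2.22) = 37.812 °C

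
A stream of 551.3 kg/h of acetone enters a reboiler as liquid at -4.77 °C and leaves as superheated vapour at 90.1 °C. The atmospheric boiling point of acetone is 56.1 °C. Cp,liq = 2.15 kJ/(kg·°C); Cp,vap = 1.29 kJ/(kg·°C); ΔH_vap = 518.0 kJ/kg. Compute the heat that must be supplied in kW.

liquid -4.77→56.1 °C: 130.87 kJ/kg
vaporisation at 56.1 °C: 518 kJ/kg
vapour 56.1→90.1 °C: 43.86 kJ/kg
Δh = 130.87 + 518 + 43.86 = 692.73 kJ/kg
Q = ṁ·Δh = 551.3 kg/h × 692.73 kJ/kg = 381900 kJ/h
|Q| = 106.08 kW

Q = 106 kW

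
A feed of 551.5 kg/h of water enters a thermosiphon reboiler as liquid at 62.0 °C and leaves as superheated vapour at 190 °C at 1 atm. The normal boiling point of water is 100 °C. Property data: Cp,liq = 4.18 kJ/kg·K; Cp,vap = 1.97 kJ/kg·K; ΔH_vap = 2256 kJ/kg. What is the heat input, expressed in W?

liquid 62.0→100 °C: 158.84 kJ/kg
vaporisation at 100 °C: 2256 kJ/kg
vapour 100→190 °C: 177.3 kJ/kg
Δh = 158.84 + 2256 + 177.3 = 2592.1 kJ/kg
Q = ṁ·Δh = 551.5 kg/h × 2592.1 kJ/kg = 1.4296e+06 kJ/h
|Q| = 397.1 kW = 397100 W

Q = 397000 W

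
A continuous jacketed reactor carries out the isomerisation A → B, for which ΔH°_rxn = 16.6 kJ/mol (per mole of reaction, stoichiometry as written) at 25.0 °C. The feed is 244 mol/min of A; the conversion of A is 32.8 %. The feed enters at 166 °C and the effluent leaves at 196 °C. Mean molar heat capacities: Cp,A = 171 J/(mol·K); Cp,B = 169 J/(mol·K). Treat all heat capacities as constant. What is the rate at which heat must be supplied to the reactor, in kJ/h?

Q_in = 153000 kJ/h

Extent of reaction ξ = 0.328 × 244 = 80.032 mol/min
Reaction term: ξ·ΔH°_rxn = 80.032 × 16.6 = 1328.5 kJ/min
Sensible, feed 166→25 °C: -5883.1 kJ/min
Outlet flows (mol/min): A 163.97, B 80.032
Sensible, products 25→196 °C: 7107.4 kJ/min
Q = ΔH = 2552.9 kJ/min = 42.548 kW
Heat supplied = 153170 kJ/h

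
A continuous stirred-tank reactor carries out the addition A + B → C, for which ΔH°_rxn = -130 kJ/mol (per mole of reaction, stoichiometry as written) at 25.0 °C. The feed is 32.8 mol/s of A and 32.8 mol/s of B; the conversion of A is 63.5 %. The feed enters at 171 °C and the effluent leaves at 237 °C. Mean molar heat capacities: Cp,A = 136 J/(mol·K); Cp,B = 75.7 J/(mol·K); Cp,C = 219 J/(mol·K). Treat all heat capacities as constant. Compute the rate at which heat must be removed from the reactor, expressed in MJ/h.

Extent of reaction ξ = 0.635 × 32.8 = 20.828 mol/s
Reaction term: ξ·ΔH°_rxn = 20.828 × -130 = -2707.6 kJ/s
Sensible, feed 171→25 °C: -1013.8 kJ/s
Outlet flows (mol/s): A 11.972, B 11.972, C 20.828
Sensible, products 25→237 °C: 1504.3 kJ/s
Q = ΔH = -2217.1 kJ/s = -2217.1 kW
Heat removed = 7981.6 MJ/h

Q_out = 7980 MJ/h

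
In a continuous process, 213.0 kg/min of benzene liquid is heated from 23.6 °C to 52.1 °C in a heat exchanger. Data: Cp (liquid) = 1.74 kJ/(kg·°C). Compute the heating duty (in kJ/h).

Q = ṁ·Cp·ΔT = 213.0 × 1.74 × (52.1 − 23.6) = 10563 kJ/min
Converting: 10563 / 60 s = 176.04 kW
Heating duty = 633760 kJ/h

Q = 634000 kJ/h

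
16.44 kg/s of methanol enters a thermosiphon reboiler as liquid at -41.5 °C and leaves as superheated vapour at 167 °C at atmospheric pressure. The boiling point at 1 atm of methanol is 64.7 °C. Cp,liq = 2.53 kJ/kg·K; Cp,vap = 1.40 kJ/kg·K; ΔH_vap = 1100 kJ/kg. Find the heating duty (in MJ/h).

Q = 89500 MJ/h

liquid -41.5→64.7 °C: 268.69 kJ/kg
vaporisation at 64.7 °C: 1100 kJ/kg
vapour 64.7→167 °C: 143.22 kJ/kg
Δh = 268.69 + 1100 + 143.22 = 1511.9 kJ/kg
Q = ṁ·Δh = 16.44 kg/s × 1511.9 kJ/kg = 24856 kJ/s
|Q| = 24856 kW = 89481 MJ/h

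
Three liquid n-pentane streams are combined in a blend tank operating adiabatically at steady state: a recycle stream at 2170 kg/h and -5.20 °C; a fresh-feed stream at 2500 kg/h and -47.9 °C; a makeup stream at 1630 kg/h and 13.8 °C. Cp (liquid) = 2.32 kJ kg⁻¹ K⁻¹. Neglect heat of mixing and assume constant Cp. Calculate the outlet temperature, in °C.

T_out = -17.2 °C

No heat crosses the boundary, so H_out = H_in.
T_out = Σ ṁᵢCp,ᵢTᵢ / Σ ṁᵢCp,ᵢ
      = -251810 / 14616 = -17.229 °C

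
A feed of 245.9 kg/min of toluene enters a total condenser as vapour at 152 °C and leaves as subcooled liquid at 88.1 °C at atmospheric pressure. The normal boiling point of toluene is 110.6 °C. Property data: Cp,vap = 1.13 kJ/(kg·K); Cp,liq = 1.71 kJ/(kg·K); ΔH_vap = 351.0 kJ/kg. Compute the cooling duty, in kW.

Q_c = 1790 kW

vapour 152→110.6 °C: -46.782 kJ/kg
condensation at 110.6 °C: -351 kJ/kg
liquid 110.6→88.1 °C: -38.475 kJ/kg
Δh = -46.782 + -351 + -38.475 = -436.26 kJ/kg
Q = ṁ·Δh = 245.9 kg/min × -436.26 kJ/kg = -107280 kJ/min
|Q| = 1787.9 kW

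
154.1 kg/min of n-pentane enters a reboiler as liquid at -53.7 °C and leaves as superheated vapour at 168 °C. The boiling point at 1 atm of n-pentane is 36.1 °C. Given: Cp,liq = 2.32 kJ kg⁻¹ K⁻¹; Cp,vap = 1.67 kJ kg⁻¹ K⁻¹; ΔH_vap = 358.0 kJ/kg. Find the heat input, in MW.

liquid -53.7→36.1 °C: 208.34 kJ/kg
vaporisation at 36.1 °C: 358 kJ/kg
vapour 36.1→168 °C: 220.27 kJ/kg
Δh = 208.34 + 358 + 220.27 = 786.61 kJ/kg
Q = ṁ·Δh = 154.1 kg/min × 786.61 kJ/kg = 121220 kJ/min
|Q| = 2020.3 kW = 2.0203 MW

Q = 2.02 MW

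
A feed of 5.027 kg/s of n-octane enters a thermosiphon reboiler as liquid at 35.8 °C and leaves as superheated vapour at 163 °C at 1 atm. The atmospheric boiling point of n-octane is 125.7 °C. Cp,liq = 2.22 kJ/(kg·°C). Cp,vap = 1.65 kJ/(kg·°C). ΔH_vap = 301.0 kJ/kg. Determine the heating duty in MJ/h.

liquid 35.8→125.7 °C: 199.58 kJ/kg
vaporisation at 125.7 °C: 301 kJ/kg
vapour 125.7→163 °C: 61.545 kJ/kg
Δh = 199.58 + 301 + 61.545 = 562.12 kJ/kg
Q = ṁ·Δh = 5.027 kg/s × 562.12 kJ/kg = 2825.8 kJ/s
|Q| = 2825.8 kW = 10173 MJ/h

Q = 10200 MJ/h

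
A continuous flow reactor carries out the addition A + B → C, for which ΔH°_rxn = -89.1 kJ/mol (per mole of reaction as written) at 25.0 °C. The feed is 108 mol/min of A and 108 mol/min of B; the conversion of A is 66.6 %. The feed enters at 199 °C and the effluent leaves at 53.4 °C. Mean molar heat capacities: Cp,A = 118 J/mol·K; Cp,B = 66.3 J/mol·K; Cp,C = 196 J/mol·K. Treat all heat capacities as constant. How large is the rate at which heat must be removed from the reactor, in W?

Extent of reaction ξ = 0.666 × 108 = 71.928 mol/min
Reaction term: ξ·ΔH°_rxn = 71.928 × -89.1 = -6408.8 kJ/min
Sensible, feed 199→25 °C: -3463.4 kJ/min
Outlet flows (mol/min): A 36.072, B 36.072, C 71.928
Sensible, products 25→53.4 °C: 589.19 kJ/min
Q = ΔH = -9283 kJ/min = -154.72 kW
Heat removed = 154720 W

Q_out = 155000 W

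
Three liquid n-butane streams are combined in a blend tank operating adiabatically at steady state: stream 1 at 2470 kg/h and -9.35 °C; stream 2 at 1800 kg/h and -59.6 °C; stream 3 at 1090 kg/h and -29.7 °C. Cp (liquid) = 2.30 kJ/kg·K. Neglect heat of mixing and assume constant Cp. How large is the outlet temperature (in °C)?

T_out = -30.4 °C

No heat crosses the boundary, so H_out = H_in.
Σ ṁᵢCp,ᵢTᵢ = 2470×2.30×-9.35 + 1800×2.30×-59.6 + 1090×2.30×-29.7 = -374320
Σ ṁᵢCp,ᵢ = 2470×2.30 + 1800×2.30 + 1090×2.30 = 12328
T_out = -374320 / 12328 = -30.363 °C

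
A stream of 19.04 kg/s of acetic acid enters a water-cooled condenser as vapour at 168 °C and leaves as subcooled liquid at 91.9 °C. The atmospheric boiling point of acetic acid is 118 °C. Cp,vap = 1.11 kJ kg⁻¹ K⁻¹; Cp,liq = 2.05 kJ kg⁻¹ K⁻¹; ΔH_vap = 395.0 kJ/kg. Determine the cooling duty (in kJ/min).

Q_c = 576000 kJ/min

vapour 168→118 °C: -55.5 kJ/kg
condensation at 118 °C: -395 kJ/kg
liquid 118→91.9 °C: -53.505 kJ/kg
Δh = -55.5 + -395 + -53.505 = -504 kJ/kg
Q = ṁ·Δh = 19.04 kg/s × -504 kJ/kg = -9596.3 kJ/s
|Q| = 9596.3 kW = 575780 kJ/min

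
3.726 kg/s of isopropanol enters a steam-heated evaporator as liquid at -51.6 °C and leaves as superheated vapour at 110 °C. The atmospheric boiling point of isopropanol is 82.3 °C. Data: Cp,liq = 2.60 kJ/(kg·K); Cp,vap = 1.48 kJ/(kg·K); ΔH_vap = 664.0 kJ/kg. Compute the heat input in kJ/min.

Q = 235000 kJ/min

liquid -51.6→82.3 °C: 348.14 kJ/kg
vaporisation at 82.3 °C: 664 kJ/kg
vapour 82.3→110 °C: 40.996 kJ/kg
Δh = 348.14 + 664 + 40.996 = 1053.1 kJ/kg
Q = ṁ·Δh = 3.726 kg/s × 1053.1 kJ/kg = 3924 kJ/s
|Q| = 3924 kW = 235440 kJ/min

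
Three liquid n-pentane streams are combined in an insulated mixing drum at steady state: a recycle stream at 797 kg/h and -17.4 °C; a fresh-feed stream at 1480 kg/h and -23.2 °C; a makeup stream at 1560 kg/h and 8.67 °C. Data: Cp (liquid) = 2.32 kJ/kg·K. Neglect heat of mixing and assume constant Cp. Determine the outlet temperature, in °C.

T_out = -9.04 °C

No heat crosses the boundary, so H_out = H_in.
T_out = Σ ṁᵢCp,ᵢTᵢ / Σ ṁᵢCp,ᵢ
      = -80454 / 8901.8 = -9.0379 °C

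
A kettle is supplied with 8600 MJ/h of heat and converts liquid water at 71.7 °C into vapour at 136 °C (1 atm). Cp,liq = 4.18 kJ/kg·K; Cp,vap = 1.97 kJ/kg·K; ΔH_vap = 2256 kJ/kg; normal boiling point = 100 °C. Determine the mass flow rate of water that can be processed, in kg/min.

ṁ = 58.6 kg/min

Δh = 4.18×(100−71.7) + 2256 + 1.97×(136−100) = 2445.2 kJ/kg
Q = 8600 MJ/h = 2388.9 kJ/s = 143330 kJ/min
ṁ = Q/Δh = 143330 / 2445.2 = 58.618 kg/min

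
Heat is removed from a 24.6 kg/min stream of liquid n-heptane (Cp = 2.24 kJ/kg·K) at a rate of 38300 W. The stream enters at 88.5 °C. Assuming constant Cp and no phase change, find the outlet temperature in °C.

T_out = 46.8 °C

Q = 38300 W = 2298 kJ/min
ΔT = Q/(ṁ·Cp) = 2298/(24.6×2.24) = 41.703 K
T_out = 88.5 − 41.703 = 46.797 °C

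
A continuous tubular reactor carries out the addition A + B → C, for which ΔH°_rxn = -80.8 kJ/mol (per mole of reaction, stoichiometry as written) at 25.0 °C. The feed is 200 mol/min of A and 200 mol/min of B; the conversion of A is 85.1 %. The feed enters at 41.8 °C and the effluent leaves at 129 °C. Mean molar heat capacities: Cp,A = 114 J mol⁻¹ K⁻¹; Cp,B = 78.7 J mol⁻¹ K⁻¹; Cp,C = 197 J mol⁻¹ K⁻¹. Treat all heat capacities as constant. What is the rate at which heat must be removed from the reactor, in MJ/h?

Q_out = 619 MJ/h

Extent of reaction ξ = 0.851 × 200 = 170.2 mol/min
Reaction term: ξ·ΔH°_rxn = 170.2 × -80.8 = -13752 kJ/min
Sensible, feed 41.8→25 °C: -647.47 kJ/min
Outlet flows (mol/min): A 29.8, B 29.8, C 170.2
Sensible, products 25→129 °C: 4084.3 kJ/min
Q = ΔH = -10315 kJ/min = -171.92 kW
Heat removed = 618.92 MJ/h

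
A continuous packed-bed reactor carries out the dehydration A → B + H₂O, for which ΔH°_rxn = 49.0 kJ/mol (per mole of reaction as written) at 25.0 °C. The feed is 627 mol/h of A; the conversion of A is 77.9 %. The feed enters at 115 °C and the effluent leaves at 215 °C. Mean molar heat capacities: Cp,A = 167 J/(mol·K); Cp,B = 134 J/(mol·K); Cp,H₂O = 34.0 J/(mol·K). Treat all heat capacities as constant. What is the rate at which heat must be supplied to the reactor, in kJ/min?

Q_in = 575 kJ/min

Extent of reaction ξ = 0.779 × 627 = 488.43 mol/h
Reaction term: ξ·ΔH°_rxn = 488.43 × 49.0 = 23933 kJ/h
Sensible, feed 115→25 °C: -9423.8 kJ/h
Outlet flows (mol/h): A 138.57, B 488.43, H₂O 488.43
Sensible, products 25→215 °C: 19988 kJ/h
Q = ΔH = 34497 kJ/h = 9.5825 kW
Heat supplied = 574.95 kJ/min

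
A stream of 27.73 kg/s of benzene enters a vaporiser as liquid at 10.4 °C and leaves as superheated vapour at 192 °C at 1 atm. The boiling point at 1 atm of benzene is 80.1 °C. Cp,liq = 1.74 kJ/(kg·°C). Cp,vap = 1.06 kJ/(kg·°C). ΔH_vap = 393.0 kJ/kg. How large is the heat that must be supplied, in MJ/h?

liquid 10.4→80.1 °C: 121.28 kJ/kg
vaporisation at 80.1 °C: 393 kJ/kg
vapour 80.1→192 °C: 118.61 kJ/kg
Δh = 121.28 + 393 + 118.61 = 632.89 kJ/kg
Q = ṁ·Δh = 27.73 kg/s × 632.89 kJ/kg = 17550 kJ/s
|Q| = 17550 kW = 63180 MJ/h

Q = 63200 MJ/h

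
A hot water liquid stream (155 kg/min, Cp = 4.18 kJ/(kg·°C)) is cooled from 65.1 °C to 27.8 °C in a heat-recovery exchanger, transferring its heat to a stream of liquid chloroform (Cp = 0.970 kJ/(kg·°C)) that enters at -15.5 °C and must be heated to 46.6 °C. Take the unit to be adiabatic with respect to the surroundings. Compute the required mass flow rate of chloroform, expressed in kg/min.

ṁ_c = 401 kg/min

Heat released by hot stream: Q = 155 × 4.18 × (65.1 − 27.8) = 24167 kJ/min
Energy balance on cold side (adiabatic exchanger): Q = ṁ_c·Cp_c·(T_c,out − T_c,in)
ṁ_c = 24167 / [0.970 × (46.6 − -15.5)] = 401.19 kg/min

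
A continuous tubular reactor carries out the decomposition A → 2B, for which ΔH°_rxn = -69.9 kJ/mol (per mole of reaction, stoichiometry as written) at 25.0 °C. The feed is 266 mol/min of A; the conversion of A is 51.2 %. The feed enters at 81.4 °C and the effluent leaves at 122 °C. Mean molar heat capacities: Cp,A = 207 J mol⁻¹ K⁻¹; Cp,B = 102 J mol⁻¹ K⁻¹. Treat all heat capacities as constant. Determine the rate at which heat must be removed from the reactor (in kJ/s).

Extent of reaction ξ = 0.512 × 266 = 136.19 mol/min
Reaction term: ξ·ΔH°_rxn = 136.19 × -69.9 = -9519.8 kJ/min
Sensible, feed 81.4→25 °C: -3105.5 kJ/min
Outlet flows (mol/min): A 129.81, B 272.38
Sensible, products 25→122 °C: 5301.4 kJ/min
Q = ΔH = -7323.9 kJ/min = -122.07 kW
Heat removed = 122.07 kJ/s

Q_out = 122 kJ/s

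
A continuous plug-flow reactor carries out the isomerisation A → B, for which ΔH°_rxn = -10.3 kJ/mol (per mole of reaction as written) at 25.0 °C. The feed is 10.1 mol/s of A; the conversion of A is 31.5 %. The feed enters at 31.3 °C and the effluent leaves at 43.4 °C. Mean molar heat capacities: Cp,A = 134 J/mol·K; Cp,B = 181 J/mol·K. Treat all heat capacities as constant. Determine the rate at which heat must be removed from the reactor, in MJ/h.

Q_out = 49.1 MJ/h

Extent of reaction ξ = 0.315 × 10.1 = 3.1815 mol/s
Reaction term: ξ·ΔH°_rxn = 3.1815 × -10.3 = -32.769 kJ/s
Sensible, feed 31.3→25 °C: -8.5264 kJ/s
Outlet flows (mol/s): A 6.9185, B 3.1815
Sensible, products 25→43.4 °C: 27.654 kJ/s
Q = ΔH = -13.642 kJ/s = -13.642 kW
Heat removed = 49.111 MJ/h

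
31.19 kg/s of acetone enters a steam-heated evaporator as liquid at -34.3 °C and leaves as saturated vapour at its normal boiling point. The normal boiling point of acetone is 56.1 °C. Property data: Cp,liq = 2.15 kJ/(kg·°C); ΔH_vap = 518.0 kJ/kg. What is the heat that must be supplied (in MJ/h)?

Q = 80000 MJ/h

liquid -34.3→56.1 °C: 194.36 kJ/kg
vaporisation at 56.1 °C: 518 kJ/kg
Δh = 194.36 + 518 = 712.36 kJ/kg
Q = ṁ·Δh = 31.19 kg/s × 712.36 kJ/kg = 22219 kJ/s
|Q| = 22219 kW = 79987 MJ/h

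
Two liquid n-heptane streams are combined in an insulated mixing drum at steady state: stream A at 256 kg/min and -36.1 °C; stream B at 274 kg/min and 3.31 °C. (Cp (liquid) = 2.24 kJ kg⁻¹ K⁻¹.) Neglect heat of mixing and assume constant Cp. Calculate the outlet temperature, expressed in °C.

T_out = -15.7 °C

No heat crosses the boundary, so H_out = H_in.
T_out = Σ ṁᵢCp,ᵢTᵢ / Σ ṁᵢCp,ᵢ
      = -18670 / 1187.2 = -15.726 °C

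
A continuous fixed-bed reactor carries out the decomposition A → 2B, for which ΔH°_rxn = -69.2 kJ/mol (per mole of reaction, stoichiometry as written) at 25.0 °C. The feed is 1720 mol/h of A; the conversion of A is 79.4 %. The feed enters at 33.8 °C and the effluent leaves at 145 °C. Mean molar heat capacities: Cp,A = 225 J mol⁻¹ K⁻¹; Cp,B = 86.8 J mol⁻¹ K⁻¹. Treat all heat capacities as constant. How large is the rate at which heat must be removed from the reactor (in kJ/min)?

Q_out = 998 kJ/min

Extent of reaction ξ = 0.794 × 1720 = 1365.7 mol/h
Reaction term: ξ·ΔH°_rxn = 1365.7 × -69.2 = -94505 kJ/h
Sensible, feed 33.8→25 °C: -3405.6 kJ/h
Outlet flows (mol/h): A 354.32, B 2731.4
Sensible, products 25→145 °C: 38016 kJ/h
Q = ΔH = -59894 kJ/h = -16.637 kW
Heat removed = 998.24 kJ/min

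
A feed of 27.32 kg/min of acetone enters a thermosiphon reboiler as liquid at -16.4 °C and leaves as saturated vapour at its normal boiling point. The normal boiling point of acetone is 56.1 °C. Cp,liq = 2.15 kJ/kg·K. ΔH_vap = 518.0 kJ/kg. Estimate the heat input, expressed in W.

Q = 307000 W

liquid -16.4→56.1 °C: 155.88 kJ/kg
vaporisation at 56.1 °C: 518 kJ/kg
Δh = 155.88 + 518 = 673.88 kJ/kg
Q = ṁ·Δh = 27.32 kg/min × 673.88 kJ/kg = 18410 kJ/min
|Q| = 306.84 kW = 306840 W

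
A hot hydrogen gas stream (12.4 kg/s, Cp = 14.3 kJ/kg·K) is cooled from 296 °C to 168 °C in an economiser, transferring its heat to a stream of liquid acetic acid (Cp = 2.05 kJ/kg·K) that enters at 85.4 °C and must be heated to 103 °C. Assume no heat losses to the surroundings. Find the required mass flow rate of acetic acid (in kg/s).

Heat released by hot stream: Q = 12.4 × 14.3 × (296 − 168) = 22697 kJ/s
Energy balance on cold side (adiabatic exchanger): Q = ṁ_c·Cp_c·(T_c,out − T_c,in)
ṁ_c = 22697 / [2.05 × (103 − 85.4)] = 629.07 kg/s

ṁ_c = 629 kg/s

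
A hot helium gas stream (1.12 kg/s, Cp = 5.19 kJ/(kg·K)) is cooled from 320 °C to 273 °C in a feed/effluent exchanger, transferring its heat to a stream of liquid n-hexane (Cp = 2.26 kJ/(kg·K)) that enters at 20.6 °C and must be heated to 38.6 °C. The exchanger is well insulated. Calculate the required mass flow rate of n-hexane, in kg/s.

Heat released by hot stream: Q = 1.12 × 5.19 × (320 − 273) = 273.2 kJ/s
Energy balance on cold side (adiabatic exchanger): Q = ṁ_c·Cp_c·(T_c,out − T_c,in)
ṁ_c = 273.2 / [2.26 × (38.6 − 20.6)] = 6.7159 kg/s

ṁ_c = 6.72 kg/s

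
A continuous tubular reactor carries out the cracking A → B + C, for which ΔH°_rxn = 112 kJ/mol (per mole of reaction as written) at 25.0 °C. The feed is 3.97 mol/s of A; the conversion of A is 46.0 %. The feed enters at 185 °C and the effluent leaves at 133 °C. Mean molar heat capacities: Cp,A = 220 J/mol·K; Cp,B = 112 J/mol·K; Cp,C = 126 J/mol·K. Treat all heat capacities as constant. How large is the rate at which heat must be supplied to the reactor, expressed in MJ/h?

Extent of reaction ξ = 0.460 × 3.97 = 1.8262 mol/s
Reaction term: ξ·ΔH°_rxn = 1.8262 × 112 = 204.53 kJ/s
Sensible, feed 185→25 °C: -139.74 kJ/s
Outlet flows (mol/s): A 2.1438, B 1.8262, C 1.8262
Sensible, products 25→133 °C: 97.877 kJ/s
Q = ΔH = 162.67 kJ/s = 162.67 kW
Heat supplied = 585.6 MJ/h

Q_in = 586 MJ/h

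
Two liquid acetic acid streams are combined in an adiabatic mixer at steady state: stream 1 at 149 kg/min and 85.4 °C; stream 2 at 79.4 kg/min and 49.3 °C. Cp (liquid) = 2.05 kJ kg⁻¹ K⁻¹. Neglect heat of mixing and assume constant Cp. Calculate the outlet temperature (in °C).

Adiabatic, steady state ⇒ Σ ṁᵢCp,ᵢ(T_out − Tᵢ) = 0
Σ ṁᵢCp,ᵢTᵢ = 149×2.05×85.4 + 79.4×2.05×49.3 = 34110
Σ ṁᵢCp,ᵢ = 149×2.05 + 79.4×2.05 = 468.22
T_out = 34110 / 468.22 = 72.85 °C

T_out = 72.9 °C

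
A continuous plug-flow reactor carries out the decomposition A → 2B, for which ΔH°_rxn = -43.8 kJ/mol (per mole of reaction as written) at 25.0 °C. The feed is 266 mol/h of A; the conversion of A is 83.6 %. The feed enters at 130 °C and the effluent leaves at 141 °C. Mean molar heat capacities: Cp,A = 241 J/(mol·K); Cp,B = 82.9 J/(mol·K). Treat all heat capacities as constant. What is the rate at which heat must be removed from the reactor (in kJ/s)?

Q_out = 3.05 kJ/s

Extent of reaction ξ = 0.836 × 266 = 222.38 mol/h
Reaction term: ξ·ΔH°_rxn = 222.38 × -43.8 = -9740.1 kJ/h
Sensible, feed 130→25 °C: -6731.1 kJ/h
Outlet flows (mol/h): A 43.624, B 444.75
Sensible, products 25→141 °C: 5496.5 kJ/h
Q = ΔH = -10975 kJ/h = -3.0485 kW
Heat removed = 3.0485 kJ/s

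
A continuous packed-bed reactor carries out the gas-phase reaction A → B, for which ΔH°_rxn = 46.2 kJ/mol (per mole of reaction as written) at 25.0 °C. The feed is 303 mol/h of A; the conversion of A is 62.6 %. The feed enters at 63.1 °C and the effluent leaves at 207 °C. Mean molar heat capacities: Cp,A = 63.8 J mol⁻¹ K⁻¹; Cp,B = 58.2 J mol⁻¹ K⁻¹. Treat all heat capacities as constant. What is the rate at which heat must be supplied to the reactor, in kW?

Q_in = 3.15 kW

Extent of reaction ξ = 0.626 × 303 = 189.68 mol/h
Reaction term: ξ·ΔH°_rxn = 189.68 × 46.2 = 8763.1 kJ/h
Sensible, feed 63.1→25 °C: -736.53 kJ/h
Outlet flows (mol/h): A 113.32, B 189.68
Sensible, products 25→207 °C: 3325 kJ/h
Q = ΔH = 11352 kJ/h = 3.1532 kW
Heat supplied = 3.1532 kW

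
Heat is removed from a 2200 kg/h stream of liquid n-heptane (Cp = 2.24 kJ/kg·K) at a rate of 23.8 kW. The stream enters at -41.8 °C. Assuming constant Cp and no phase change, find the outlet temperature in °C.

Q = 23.8 kW = 85680 kJ/h
ΔT = Q/(ṁ·Cp) = 85680/(2200×2.24) = 17.386 K
T_out = -41.8 − 17.386 = -59.186 °C

T_out = -59.2 °C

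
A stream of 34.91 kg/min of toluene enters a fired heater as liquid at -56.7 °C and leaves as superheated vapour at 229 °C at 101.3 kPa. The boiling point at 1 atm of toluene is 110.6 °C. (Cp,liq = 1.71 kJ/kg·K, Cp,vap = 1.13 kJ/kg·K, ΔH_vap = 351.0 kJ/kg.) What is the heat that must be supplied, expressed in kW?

Q = 449 kW

liquid -56.7→110.6 °C: 286.08 kJ/kg
vaporisation at 110.6 °C: 351 kJ/kg
vapour 110.6→229 °C: 133.79 kJ/kg
Δh = 286.08 + 351 + 133.79 = 770.88 kJ/kg
Q = ṁ·Δh = 34.91 kg/min × 770.88 kJ/kg = 26911 kJ/min
|Q| = 448.52 kW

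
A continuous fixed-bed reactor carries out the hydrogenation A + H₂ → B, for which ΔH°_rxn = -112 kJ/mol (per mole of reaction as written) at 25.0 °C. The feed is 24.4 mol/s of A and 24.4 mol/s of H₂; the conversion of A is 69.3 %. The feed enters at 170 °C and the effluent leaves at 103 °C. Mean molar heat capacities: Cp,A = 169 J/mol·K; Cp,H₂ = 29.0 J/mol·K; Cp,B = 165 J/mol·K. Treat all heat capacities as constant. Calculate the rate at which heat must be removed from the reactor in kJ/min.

Extent of reaction ξ = 0.693 × 24.4 = 16.909 mol/s
Reaction term: ξ·ΔH°_rxn = 16.909 × -112 = -1893.8 kJ/s
Sensible, feed 170→25 °C: -700.52 kJ/s
Outlet flows (mol/s): A 7.4908, H₂ 7.4908, B 16.909
Sensible, products 25→103 °C: 333.31 kJ/s
Q = ΔH = -2261 kJ/s = -2261 kW
Heat removed = 135660 kJ/min

Q_out = 136000 kJ/min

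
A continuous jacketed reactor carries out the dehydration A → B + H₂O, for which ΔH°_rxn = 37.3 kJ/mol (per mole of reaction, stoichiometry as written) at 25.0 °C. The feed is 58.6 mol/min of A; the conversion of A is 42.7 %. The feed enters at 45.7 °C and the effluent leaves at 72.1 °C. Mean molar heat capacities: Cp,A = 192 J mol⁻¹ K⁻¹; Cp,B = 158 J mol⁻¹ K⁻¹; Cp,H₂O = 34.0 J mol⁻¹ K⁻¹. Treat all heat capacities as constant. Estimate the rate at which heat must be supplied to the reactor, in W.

Q_in = 20500 W

Extent of reaction ξ = 0.427 × 58.6 = 25.022 mol/min
Reaction term: ξ·ΔH°_rxn = 25.022 × 37.3 = 933.33 kJ/min
Sensible, feed 45.7→25 °C: -232.9 kJ/min
Outlet flows (mol/min): A 33.578, B 25.022, H₂O 25.022
Sensible, products 25→72.1 °C: 529.93 kJ/min
Q = ΔH = 1230.4 kJ/min = 20.506 kW
Heat supplied = 20506 W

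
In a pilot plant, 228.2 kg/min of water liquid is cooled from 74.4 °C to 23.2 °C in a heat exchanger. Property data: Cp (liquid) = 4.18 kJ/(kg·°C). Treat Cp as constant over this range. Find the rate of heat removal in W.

Q = ṁ·Cp·ΔT = 228.2 × 4.18 × (23.2 − 74.4) = -48838 kJ/min
Converting: 48838 / 60 s = 813.97 kW
Cooling duty = 813970 W

Q_c = 814000 W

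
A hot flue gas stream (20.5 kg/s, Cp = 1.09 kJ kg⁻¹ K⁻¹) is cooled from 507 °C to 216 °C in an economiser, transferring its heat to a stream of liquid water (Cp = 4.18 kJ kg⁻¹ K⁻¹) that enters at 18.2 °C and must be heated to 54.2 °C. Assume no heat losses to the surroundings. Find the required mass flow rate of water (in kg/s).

Heat released by hot stream: Q = 20.5 × 1.09 × (507 − 216) = 6502.4 kJ/s
Energy balance on cold side (adiabatic exchanger): Q = ṁ_c·Cp_c·(T_c,out − T_c,in)
ṁ_c = 6502.4 / [4.18 × (54.2 − 18.2)] = 43.211 kg/s

ṁ_c = 43.2 kg/s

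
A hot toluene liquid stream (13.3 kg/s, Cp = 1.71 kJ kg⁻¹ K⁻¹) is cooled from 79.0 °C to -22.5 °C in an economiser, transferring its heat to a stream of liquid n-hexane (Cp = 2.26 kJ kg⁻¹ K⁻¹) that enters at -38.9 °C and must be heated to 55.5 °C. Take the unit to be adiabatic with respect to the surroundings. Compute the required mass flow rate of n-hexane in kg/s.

ṁ_c = 10.8 kg/s

Heat released by hot stream: Q = 13.3 × 1.71 × (79.0 − -22.5) = 2308.4 kJ/s
Energy balance on cold side (adiabatic exchanger): Q = ṁ_c·Cp_c·(T_c,out − T_c,in)
ṁ_c = 2308.4 / [2.26 × (55.5 − -38.9)] = 10.82 kg/s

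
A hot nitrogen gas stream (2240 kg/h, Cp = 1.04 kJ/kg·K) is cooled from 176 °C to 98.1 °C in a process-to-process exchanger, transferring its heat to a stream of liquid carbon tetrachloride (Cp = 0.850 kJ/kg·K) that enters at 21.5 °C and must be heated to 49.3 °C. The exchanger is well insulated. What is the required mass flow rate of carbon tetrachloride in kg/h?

Heat released by hot stream: Q = 2240 × 1.04 × (176 − 98.1) = 181480 kJ/h
Energy balance on cold side (adiabatic exchanger): Q = ṁ_c·Cp_c·(T_c,out − T_c,in)
ṁ_c = 181480 / [0.850 × (49.3 − 21.5)] = 7679.9 kg/h

ṁ_c = 7680 kg/h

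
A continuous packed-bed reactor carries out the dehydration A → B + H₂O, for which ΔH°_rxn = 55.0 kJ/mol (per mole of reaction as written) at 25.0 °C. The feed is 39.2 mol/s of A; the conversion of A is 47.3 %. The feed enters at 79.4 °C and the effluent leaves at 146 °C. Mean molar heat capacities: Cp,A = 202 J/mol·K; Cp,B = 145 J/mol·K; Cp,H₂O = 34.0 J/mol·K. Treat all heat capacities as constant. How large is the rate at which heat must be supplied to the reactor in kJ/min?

Q_in = 89700 kJ/min

Extent of reaction ξ = 0.473 × 39.2 = 18.542 mol/s
Reaction term: ξ·ΔH°_rxn = 18.542 × 55.0 = 1019.8 kJ/s
Sensible, feed 79.4→25 °C: -430.76 kJ/s
Outlet flows (mol/s): A 20.658, B 18.542, H₂O 18.542
Sensible, products 25→146 °C: 906.53 kJ/s
Q = ΔH = 1495.6 kJ/s = 1495.6 kW
Heat supplied = 89733 kJ/min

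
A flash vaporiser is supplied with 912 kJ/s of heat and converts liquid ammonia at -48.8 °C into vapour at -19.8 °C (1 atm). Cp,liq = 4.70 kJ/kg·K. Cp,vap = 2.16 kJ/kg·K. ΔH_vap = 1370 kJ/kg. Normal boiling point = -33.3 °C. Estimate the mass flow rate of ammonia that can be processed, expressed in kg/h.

ṁ = 2230 kg/h

Δh = 4.70×(-33.3−-48.8) + 1370 + 2.16×(-19.8−-33.3) = 1472 kJ/kg
Q = 912 kJ/s = 912 kJ/s = 3.2832e+06 kJ/h
ṁ = Q/Δh = 3.2832e+06 / 1472 = 2230.4 kg/h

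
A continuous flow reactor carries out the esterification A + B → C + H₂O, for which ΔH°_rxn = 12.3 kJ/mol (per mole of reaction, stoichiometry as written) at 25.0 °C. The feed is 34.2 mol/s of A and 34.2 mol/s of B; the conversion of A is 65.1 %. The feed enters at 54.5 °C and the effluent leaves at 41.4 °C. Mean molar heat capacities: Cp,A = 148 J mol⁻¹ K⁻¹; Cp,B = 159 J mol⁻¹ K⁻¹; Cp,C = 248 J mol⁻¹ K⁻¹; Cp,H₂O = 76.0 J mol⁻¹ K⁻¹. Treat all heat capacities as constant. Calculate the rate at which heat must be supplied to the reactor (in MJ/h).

Extent of reaction ξ = 0.651 × 34.2 = 22.264 mol/s
Reaction term: ξ·ΔH°_rxn = 22.264 × 12.3 = 273.85 kJ/s
Sensible, feed 54.5→25 °C: -309.73 kJ/s
Outlet flows (mol/s): A 11.936, B 11.936, C 22.264, H₂O 22.264
Sensible, products 25→41.4 °C: 178.4 kJ/s
Q = ΔH = 142.51 kJ/s = 142.51 kW
Heat supplied = 513.05 MJ/h

Q_in = 513 MJ/h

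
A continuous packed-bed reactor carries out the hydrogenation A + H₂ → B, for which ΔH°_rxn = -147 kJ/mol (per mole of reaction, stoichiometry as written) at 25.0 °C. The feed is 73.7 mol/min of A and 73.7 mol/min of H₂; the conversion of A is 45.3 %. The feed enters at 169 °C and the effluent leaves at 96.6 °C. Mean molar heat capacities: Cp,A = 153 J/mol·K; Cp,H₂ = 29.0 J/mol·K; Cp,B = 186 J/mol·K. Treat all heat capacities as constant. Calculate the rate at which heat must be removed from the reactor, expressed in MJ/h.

Extent of reaction ξ = 0.453 × 73.7 = 33.386 mol/min
Reaction term: ξ·ΔH°_rxn = 33.386 × -147 = -4907.8 kJ/min
Sensible, feed 169→25 °C: -1931.5 kJ/min
Outlet flows (mol/min): A 40.314, H₂ 40.314, B 33.386
Sensible, products 25→96.6 °C: 969.96 kJ/min
Q = ΔH = -5869.3 kJ/min = -97.822 kW
Heat removed = 352.16 MJ/h

Q_out = 352 MJ/h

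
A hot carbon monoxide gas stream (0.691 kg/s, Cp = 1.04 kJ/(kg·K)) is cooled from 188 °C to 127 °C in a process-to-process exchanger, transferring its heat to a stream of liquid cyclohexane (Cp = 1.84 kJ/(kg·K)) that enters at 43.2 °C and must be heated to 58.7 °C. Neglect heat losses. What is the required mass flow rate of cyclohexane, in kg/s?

Heat released by hot stream: Q = 0.691 × 1.04 × (188 − 127) = 43.837 kJ/s
Energy balance on cold side (adiabatic exchanger): Q = ṁ_c·Cp_c·(T_c,out − T_c,in)
ṁ_c = 43.837 / [1.84 × (58.7 − 43.2)] = 1.5371 kg/s

ṁ_c = 1.54 kg/s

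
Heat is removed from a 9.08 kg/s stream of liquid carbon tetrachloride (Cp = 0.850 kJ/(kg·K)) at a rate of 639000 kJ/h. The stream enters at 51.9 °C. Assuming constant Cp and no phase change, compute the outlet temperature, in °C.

T_out = 28.9 °C

Q = 639000 kJ/h = 177.5 kJ/s
ΔT = Q/(ṁ·Cp) = 177.5/(9.08×0.850) = 22.998 K
T_out = 51.9 − 22.998 = 28.902 °C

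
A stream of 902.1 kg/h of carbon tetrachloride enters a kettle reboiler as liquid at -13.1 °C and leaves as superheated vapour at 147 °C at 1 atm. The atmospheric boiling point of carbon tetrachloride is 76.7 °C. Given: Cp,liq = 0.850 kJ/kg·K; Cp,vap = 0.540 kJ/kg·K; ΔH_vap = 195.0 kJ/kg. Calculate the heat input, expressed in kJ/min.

liquid -13.1→76.7 °C: 76.33 kJ/kg
vaporisation at 76.7 °C: 195 kJ/kg
vapour 76.7→147 °C: 37.962 kJ/kg
Δh = 76.33 + 195 + 37.962 = 309.29 kJ/kg
Q = ṁ·Δh = 902.1 kg/h × 309.29 kJ/kg = 279010 kJ/h
|Q| = 77.503 kW = 4650.2 kJ/min

Q = 4650 kJ/min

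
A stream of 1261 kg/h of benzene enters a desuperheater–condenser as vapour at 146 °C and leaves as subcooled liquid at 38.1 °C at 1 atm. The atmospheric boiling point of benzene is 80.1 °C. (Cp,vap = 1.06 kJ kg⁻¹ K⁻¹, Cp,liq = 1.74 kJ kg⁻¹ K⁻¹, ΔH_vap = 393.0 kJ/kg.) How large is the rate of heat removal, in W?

Q_c = 188000 W

vapour 146→80.1 °C: -69.854 kJ/kg
condensation at 80.1 °C: -393 kJ/kg
liquid 80.1→38.1 °C: -73.08 kJ/kg
Δh = -69.854 + -393 + -73.08 = -535.93 kJ/kg
Q = ṁ·Δh = 1261 kg/h × -535.93 kJ/kg = -675810 kJ/h
|Q| = 187.73 kW = 187730 W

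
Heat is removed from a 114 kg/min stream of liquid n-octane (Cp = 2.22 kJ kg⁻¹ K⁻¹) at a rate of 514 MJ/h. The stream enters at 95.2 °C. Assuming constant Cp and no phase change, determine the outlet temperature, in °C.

T_out = 61.4 °C

Q = 514 MJ/h = 8566.7 kJ/min
ΔT = Q/(ṁ·Cp) = 8566.7/(114×2.22) = 33.85 K
T_out = 95.2 − 33.85 = 61.35 °C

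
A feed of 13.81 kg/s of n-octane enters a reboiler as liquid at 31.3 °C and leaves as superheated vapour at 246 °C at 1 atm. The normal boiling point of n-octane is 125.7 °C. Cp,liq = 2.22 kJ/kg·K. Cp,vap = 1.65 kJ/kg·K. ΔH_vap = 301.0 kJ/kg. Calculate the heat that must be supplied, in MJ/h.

liquid 31.3→125.7 °C: 209.57 kJ/kg
vaporisation at 125.7 °C: 301 kJ/kg
vapour 125.7→246 °C: 198.49 kJ/kg
Δh = 209.57 + 301 + 198.49 = 709.06 kJ/kg
Q = ṁ·Δh = 13.81 kg/s × 709.06 kJ/kg = 9792.2 kJ/s
|Q| = 9792.2 kW = 35252 MJ/h

Q = 35300 MJ/h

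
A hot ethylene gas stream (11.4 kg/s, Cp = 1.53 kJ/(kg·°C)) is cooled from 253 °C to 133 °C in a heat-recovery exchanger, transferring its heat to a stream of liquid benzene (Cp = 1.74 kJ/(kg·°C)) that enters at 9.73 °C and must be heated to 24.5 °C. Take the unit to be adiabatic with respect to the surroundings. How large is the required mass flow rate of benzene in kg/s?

ṁ_c = 81.4 kg/s

Heat released by hot stream: Q = 11.4 × 1.53 × (253 − 133) = 2093 kJ/s
Energy balance on cold side (adiabatic exchanger): Q = ṁ_c·Cp_c·(T_c,out − T_c,in)
ṁ_c = 2093 / [1.74 × (24.5 − 9.73)] = 81.442 kg/s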